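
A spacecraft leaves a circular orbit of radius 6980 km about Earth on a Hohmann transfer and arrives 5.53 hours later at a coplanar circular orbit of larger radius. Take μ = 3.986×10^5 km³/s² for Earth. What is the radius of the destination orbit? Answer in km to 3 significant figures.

Transfer time t = 5.53 hours = 19908 s, and t = π√(a_t³/μ).
So a_t = (μ t²/π²)^(1/3) = (3.986×10^5 × (19908)² / π²)^(1/3) = 25202 km.
Since a_t = (r₁ + r₂)/2, r₂ = 2a_t − r₁ = 2×25202 − 6980 = 43424 km.

r₂ = 43400 km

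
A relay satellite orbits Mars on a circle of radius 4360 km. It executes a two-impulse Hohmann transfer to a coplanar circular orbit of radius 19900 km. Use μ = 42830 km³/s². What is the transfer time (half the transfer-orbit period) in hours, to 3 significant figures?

Semi-major axis of the transfer orbit: a_t = (4360 + 19900)/2 = 12130 km.
Transfer time t = π√(a_t³/μ) = π√((12130)³ / 42830) = 20280 s.
Converting: 20280 s ÷ 3600 s/hour = 5.63 hours.

t = 5.63 hours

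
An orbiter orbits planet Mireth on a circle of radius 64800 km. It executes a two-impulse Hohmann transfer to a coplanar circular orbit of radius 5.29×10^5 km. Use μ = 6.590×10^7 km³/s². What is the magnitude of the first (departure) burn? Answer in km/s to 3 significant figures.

Δv₁ = 10.7 km/s

Semi-major axis of the transfer orbit: a_t = (64800 + 5.290×10^5)/2 = 2.969×10^5 km.
On the circular orbit at r = 64800 km, v_c = √(μ/r) = 31.89 km/s.
Transfer-orbit speed at the same r (vis-viva, a = a_t): v_t = √[μ(2/r − 1/a_t)] = 42.57 km/s.
Δv₁ = |v_t − v_c| = |42.57 − 31.89| = 10.68 km/s.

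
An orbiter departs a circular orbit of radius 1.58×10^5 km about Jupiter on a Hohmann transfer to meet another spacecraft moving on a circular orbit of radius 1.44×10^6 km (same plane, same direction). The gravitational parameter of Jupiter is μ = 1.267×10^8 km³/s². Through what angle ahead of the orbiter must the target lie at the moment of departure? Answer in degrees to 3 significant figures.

φ = 106°

Semi-major axis of the transfer orbit: a_t = (1.580×10^5 + 1.440×10^6)/2 = 7.990×10^5 km.
The half-period of the transfer ellipse is t = π√(a_t³/μ) = 1.99334×10^5 s.
The target's mean motion on its circular orbit is ω₂ = √(μ/r₂³) = 6.51395×10^-6 rad/s.
Angle swept by the target during transfer: ω₂·t = 1.2985 rad = 74.40°.
The orbiter traverses 180° on the transfer ellipse, so the target must lead by 180° − 74.40° = 106°.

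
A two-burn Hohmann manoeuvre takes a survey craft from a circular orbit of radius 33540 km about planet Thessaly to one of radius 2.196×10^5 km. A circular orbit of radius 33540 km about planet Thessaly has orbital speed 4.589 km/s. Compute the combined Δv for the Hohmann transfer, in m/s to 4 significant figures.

Δv = 2326 m/s

From the circular-orbit relation v² = μ/r at r = 33540 km: μ = v²r = (4.589)² × 33540 = 7.06316×10^5 km³/s².
Semi-major axis of the transfer orbit: a_t = (33540 + 2.196×10^5)/2 = 1.2657×10^5 km.
Circular speed at r₁: v₁ = √(μ/r₁) = √(7.06316×10^5/33540) = 4.589 km/s.
On the transfer ellipse at r₁, vis-viva gives v_p = √[μ(2/r₁ − 1/a_t)] = 6.045 km/s.
First burn Δv₁ = |v_p − v₁| = 1.456 km/s.
Circular speed at r₂: v₂ = √(μ/r₂) = 1.7934 km/s.
Transfer-orbit speed at r₂: v_a = √[μ(2/r₂ − 1/a_t)] = 0.92321 km/s.
Second burn Δv₂ = |v₂ − v_a| = 0.8702 km/s.
Total Δv = Δv₁ + Δv₂ = 2.326 km/s.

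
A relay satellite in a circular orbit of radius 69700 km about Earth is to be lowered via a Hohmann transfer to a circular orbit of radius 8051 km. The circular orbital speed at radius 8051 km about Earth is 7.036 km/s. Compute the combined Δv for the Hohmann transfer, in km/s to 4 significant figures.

Δv = 3.688 km/s

From the circular-orbit relation v² = μ/r at r = 8051 km: μ = v²r = (7.036)² × 8051 = 3.98567×10^5 km³/s².
Semi-major axis of the transfer orbit: a_t = (69700 + 8051)/2 = 38875.5 km.
Circular speed at r₁: v₁ = √(μ/r₁) = √(3.98567×10^5/69700) = 2.391 km/s.
Transfer-orbit speed at r₁ (vis-viva): v_a = √[μ(2/r₁ − 1/a_t)] = 1.088 km/s.
First burn Δv₁ = |v_a − v₁| = 1.303 km/s.
At r₂, v₂ = √(μ/r₂) = 7.036 km/s.
Transfer-orbit speed at r₂: v_p = √[μ(2/r₂ − 1/a_t)] = 9.421 km/s.
Second burn Δv₂ = |v₂ − v_p| = 2.385 km/s.
Total Δv = Δv₁ + Δv₂ = 3.688 km/s.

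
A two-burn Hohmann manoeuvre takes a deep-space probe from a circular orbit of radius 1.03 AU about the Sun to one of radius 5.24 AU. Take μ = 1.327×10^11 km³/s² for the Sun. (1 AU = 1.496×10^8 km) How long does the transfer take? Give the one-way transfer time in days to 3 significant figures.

t = 1010 days

In km: r₁ = 1.03 × 1.496×10^8 = 1.54088×10^8 km; r₂ = 5.24 × 1.496×10^8 = 7.83904×10^8 km.
Transfer-ellipse semi-major axis a_t = (r₁ + r₂)/2 = (1.54088×10^8 + 7.83904×10^8)/2 = 4.68996×10^8 km.
By Kepler's third law the transfer-orbit period is T = 2π√(a_t³/μ), so t = T/2 = 8.759×10^7 s.
Converting: 8.759×10^7 s ÷ 86400 s/day = 1010 days.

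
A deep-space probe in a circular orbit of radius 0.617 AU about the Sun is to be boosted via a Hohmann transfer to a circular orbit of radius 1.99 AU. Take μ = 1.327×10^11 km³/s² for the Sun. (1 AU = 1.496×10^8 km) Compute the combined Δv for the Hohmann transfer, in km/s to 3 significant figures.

Δv = 15.5 km/s

In km: r₁ = 0.617 × 1.496×10^8 = 9.23032×10^7 km; r₂ = 1.99 × 1.496×10^8 = 2.97704×10^8 km.
Semi-major axis of the transfer orbit: a_t = (9.23032×10^7 + 2.97704×10^8)/2 = 1.950036×10^8 km.
At r₁ the circular-orbit speed is v₁ = √(μ/r₁) = 37.9164 km/s.
On the transfer ellipse at r₁, vis-viva equation gives v_p = √[μ(2/r₁ − 1/a_t)] = 46.8488 km/s.
First burn Δv₁ = |v_p − v₁| = 8.932 km/s.
At r₂, v₂ = √(μ/r₂) = 21.1127 km/s.
Transfer-orbit speed at r₂: v_a = √[μ(2/r₂ − 1/a_t)] = 14.5255 km/s.
Second burn Δv₂ = |v₂ − v_a| = 6.587 km/s.
Total Δv = Δv₁ + Δv₂ = 15.52 km/s.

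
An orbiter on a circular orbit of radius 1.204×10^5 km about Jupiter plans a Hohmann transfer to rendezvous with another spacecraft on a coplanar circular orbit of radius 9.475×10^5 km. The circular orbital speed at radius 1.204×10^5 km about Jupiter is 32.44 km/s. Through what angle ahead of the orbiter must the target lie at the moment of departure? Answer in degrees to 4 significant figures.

φ = 103.9°

From the circular-orbit relation v² = μ/r at r = 1.204×10^5 km: μ = v²r = (32.44)² × 1.204×10^5 = 1.26703×10^8 km³/s².
Semi-major axis of the transfer orbit: a_t = (1.204×10^5 + 9.475×10^5)/2 = 5.3395×10^5 km.
Transfer time t = π√(a_t³/μ) = 1.08895×10^5 s.
Target angular speed ω₂ = √(μ/r₂³) = 1.22046×10^-5 rad/s.
Angle swept by the target during transfer: ω₂·t = 1.32902 rad = 76.147°.
The orbiter traverses 180° on the transfer ellipse, so the target must lead by 180° − 76.147° = 103.9°.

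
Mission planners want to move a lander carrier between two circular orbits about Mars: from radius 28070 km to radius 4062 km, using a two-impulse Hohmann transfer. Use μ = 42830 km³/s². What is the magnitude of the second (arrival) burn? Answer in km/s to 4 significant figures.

Δv₂ = 1.045 km/s

The Hohmann ellipse has a_t = (r₁ + r₂)/2 = 16066 km.
On the circular orbit at r = 4062 km, v_c = √(μ/r) = 3.247 km/s.
Vis-viva on the transfer ellipse at r = 4062 km gives v_t = √[μ(2/r − 1/a_t)] = 4.292 km/s.
Δv₂ = |v_t − v_c| = |4.292 − 3.247| = 1.045 km/s.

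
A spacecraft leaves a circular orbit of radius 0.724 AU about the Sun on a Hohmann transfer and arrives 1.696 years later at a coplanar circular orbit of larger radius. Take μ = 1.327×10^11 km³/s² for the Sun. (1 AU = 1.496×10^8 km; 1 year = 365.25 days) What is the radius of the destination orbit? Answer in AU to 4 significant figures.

r₂ = 3.791 AU

In km: r₁ = 0.724 × 1.496×10^8 = 1.083104×10^8 km.
Transfer time t = 1.696 years × 365.25 × 86400 s = 5.35216896×10^7 s, and t = π√(a_t³/μ).
So a_t = (μ t²/π²)^(1/3) = (1.327×10^11 × (5.35216896×10^7)² / π²)^(1/3) = 3.3771×10^8 km.
Since a_t = (r₁ + r₂)/2, r₂ = 2a_t − r₁ = 2×3.3771×10^8 − 1.083104×10^8 = 5.671096×10^8 km.
In AU: r₂ = 5.671096×10^8 / 1.496×10^8 = 3.791 AU.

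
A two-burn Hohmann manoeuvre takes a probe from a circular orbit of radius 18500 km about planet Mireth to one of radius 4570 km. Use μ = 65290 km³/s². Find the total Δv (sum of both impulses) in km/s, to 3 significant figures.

Δv = 1.70 km/s

The Hohmann ellipse has a_t = (r₁ + r₂)/2 = 11535 km.
Circular speed at r₁: v₁ = √(μ/r₁) = √(65290/18500) = 1.878614 km/s.
Transfer-orbit speed at r₁ (vis-viva): v_a = √[μ(2/r₁ − 1/a_t)] = 1.182461 km/s.
First burn Δv₁ = |v_a − v₁| = 0.6962 km/s.
At r₂, v₂ = √(μ/r₂) = 3.780 km/s.
Transfer-orbit speed at r₂: v_p = √[μ(2/r₂ − 1/a_t)] = 4.787 km/s.
Second burn Δv₂ = |v₂ − v_p| = 1.007 km/s.
Δv = Δv₁ + Δv₂ = 0.6962 + 1.007 = 1.703 km/s.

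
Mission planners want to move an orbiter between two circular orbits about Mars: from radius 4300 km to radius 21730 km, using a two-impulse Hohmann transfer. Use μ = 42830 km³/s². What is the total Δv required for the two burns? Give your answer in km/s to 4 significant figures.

Δv = 1.519 km/s

Transfer-ellipse semi-major axis a_t = (r₁ + r₂)/2 = (4300 + 21730)/2 = 13015 km.
At r₁ the circular-orbit speed is v₁ = √(μ/r₁) = 3.156 km/s.
Transfer-orbit speed at r₁ (v² = μ(2/r − 1/a)): v_p = √[μ(2/r₁ − 1/a_t)] = 4.078 km/s.
First burn Δv₁ = |v_p − v₁| = 0.9220 km/s.
At r₂, v₂ = √(μ/r₂) = 1.404 km/s.
Transfer-orbit speed at r₂: v_a = √[μ(2/r₂ − 1/a_t)] = 0.8070 km/s.
Second burn Δv₂ = |v₂ − v_a| = 0.5970 km/s.
Δv = Δv₁ + Δv₂ = 0.9220 + 0.5970 = 1.519 km/s.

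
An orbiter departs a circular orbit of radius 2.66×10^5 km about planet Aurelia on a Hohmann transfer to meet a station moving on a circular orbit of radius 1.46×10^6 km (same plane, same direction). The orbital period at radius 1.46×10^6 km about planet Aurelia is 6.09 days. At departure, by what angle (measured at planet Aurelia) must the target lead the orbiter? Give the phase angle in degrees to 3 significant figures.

φ = 98.2°

From Kepler's third law T² = 4π²r³/μ at r = 1.46×10^6 km, T = 6.09 days = 6.09 × 86400 s = 5.26176×10^5 s: μ = 4π²r³/T² = 4.43768×10^8 km³/s².
Transfer-ellipse semi-major axis a_t = (r₁ + r₂)/2 = (2.660×10^5 + 1.460×10^6)/2 = 8.630×10^5 km.
Transfer time t = π√(a_t³/μ) = 1.1956×10^5 s.
The target's mean motion on its circular orbit is ω₂ = √(μ/r₂³) = 1.1941×10^-5 rad/s.
Angle swept by the target during transfer: ω₂·t = 1.4277 rad = 81.80°.
The orbiter traverses 180° on the transfer ellipse, so the target must lead by 180° − 81.80° = 98.2°.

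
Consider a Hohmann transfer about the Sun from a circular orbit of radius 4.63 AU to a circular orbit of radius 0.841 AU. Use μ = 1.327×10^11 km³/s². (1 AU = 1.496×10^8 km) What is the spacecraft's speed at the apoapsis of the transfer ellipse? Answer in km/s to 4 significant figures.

In km: r₁ = 4.63 × 1.496×10^8 = 6.92648×10^8 km; r₂ = 0.841 × 1.496×10^8 = 1.258136×10^8 km.
The Hohmann ellipse has a_t = (r₁ + r₂)/2 = 4.092308×10^8 km.
At apoapsis, r = 6.92648×10^8 km.
From the vis-viva equation, v = √[μ(2/r − 1/a_t)] = 7.675 km/s.

v = 7.675 km/s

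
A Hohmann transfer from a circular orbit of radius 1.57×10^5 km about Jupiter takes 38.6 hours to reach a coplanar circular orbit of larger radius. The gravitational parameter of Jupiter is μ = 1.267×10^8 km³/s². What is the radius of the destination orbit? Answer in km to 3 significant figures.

Transfer time t = 38.6 hours = 1.3896×10^5 s, and t = π√(a_t³/μ).
So a_t = (μ t²/π²)^(1/3) = (1.267×10^8 × (1.3896×10^5)² / π²)^(1/3) = 6.2818×10^5 km.
Since a_t = (r₁ + r₂)/2, r₂ = 2a_t − r₁ = 2×6.2818×10^5 − 1.570×10^5 = 1.09936×10^6 km.

r₂ = 1.10×10^6 km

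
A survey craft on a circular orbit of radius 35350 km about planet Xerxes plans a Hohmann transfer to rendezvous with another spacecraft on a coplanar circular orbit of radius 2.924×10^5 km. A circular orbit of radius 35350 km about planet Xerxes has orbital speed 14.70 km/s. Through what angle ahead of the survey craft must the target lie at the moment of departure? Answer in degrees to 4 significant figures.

From the circular-orbit relation v² = μ/r at r = 35350 km: μ = v²r = (14.70)² × 35350 = 7.63878×10^6 km³/s².
The Hohmann ellipse has a_t = (r₁ + r₂)/2 = 1.63875×10^5 km.
The half-period of the transfer ellipse is t = π√(a_t³/μ) = 75410 s.
The target's mean motion on its circular orbit is ω₂ = √(μ/r₂³) = 1.748×10^-5 rad/s.
Angle swept by the target during transfer: ω₂·t = 1.318 rad = 75.52°.
Arrival is 180° from departure on the ellipse, so φ = 180° − 75.52° = 104.5°.

φ = 104.5°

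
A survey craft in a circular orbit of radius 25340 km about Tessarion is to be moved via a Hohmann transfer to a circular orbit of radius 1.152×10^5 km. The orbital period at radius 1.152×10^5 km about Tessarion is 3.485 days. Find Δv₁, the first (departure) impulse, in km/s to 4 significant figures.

Δv₁ = 1.437 km/s

From Kepler's third law T² = 4π²r³/μ at r = 1.152×10^5 km, T = 3.485 days = 3.485 × 86400 s = 3.01104×10^5 s: μ = 4π²r³/T² = 6.65709×10^5 km³/s².
The Hohmann ellipse has a_t = (r₁ + r₂)/2 = 70270 km.
Circular speed at r = 25340 km: v_c = √(μ/r) = 5.126 km/s.
Transfer-orbit speed at the same r (vis-viva, a = a_t): v_t = √[μ(2/r − 1/a_t)] = 6.563 km/s.
Δv₁ = |v_t − v_c| = |6.563 − 5.126| = 1.437 km/s.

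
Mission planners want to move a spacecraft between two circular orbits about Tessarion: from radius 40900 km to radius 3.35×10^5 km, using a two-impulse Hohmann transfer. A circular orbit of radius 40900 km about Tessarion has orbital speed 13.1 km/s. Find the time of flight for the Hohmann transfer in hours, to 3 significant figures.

From the circular-orbit relation v² = μ/r at r = 40900 km: μ = v²r = (13.1)² × 40900 = 7.01885×10^6 km³/s².
Semi-major axis of the transfer orbit: a_t = (40900 + 3.350×10^5)/2 = 1.8795×10^5 km.
Half the transfer-orbit period gives t = π√(a_t³/μ) = 96620 s.
Converting: 96620 s ÷ 3600 s/hour = 26.8 hours.

t = 26.8 hours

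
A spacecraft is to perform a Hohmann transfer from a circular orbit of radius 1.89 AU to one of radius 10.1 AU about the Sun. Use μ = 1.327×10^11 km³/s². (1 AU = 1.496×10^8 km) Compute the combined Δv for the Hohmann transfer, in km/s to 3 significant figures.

Δv = 10.6 km/s

In km: r₁ = 1.89 × 1.496×10^8 = 2.82744×10^8 km; r₂ = 10.1 × 1.496×10^8 = 1.51096×10^9 km.
Transfer-ellipse semi-major axis a_t = (r₁ + r₂)/2 = (2.82744×10^8 + 1.51096×10^9)/2 = 8.96852×10^8 km.
Circular speed at r₁: v₁ = √(μ/r₁) = √(1.327×10^11/2.82744×10^8) = 21.6640 km/s.
On the transfer ellipse at r₁, vis-viva equation gives v_p = √[μ(2/r₁ − 1/a_t)] = 28.1193 km/s.
First burn Δv₁ = |v_p − v₁| = 6.4553 km/s.
Circular speed at r₂: v₂ = √(μ/r₂) = 9.3715 km/s.
Transfer-orbit speed at r₂: v_a = √[μ(2/r₂ − 1/a_t)] = 5.2619 km/s.
Second burn Δv₂ = |v₂ − v_a| = 4.1096 km/s.
Total Δv = Δv₁ + Δv₂ = 10.56 km/s.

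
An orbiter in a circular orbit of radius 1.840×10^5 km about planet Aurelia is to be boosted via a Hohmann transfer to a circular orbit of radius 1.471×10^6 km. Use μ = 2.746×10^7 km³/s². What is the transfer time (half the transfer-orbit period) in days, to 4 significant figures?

t = 5.223 days

The Hohmann ellipse has a_t = (r₁ + r₂)/2 = 8.275×10^5 km.
Half the transfer-orbit period gives t = π√(a_t³/μ) = 4.513×10^5 s.
Converting: 4.513×10^5 s ÷ 86400 s/day = 5.223 days.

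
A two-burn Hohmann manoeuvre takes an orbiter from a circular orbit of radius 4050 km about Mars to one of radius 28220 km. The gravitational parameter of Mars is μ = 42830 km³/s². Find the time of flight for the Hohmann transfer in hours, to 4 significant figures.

t = 8.642 hours

Semi-major axis of the transfer orbit: a_t = (4050 + 28220)/2 = 16135 km.
Transfer time t = π√(a_t³/μ) = π√((16135)³ / 42830) = 31110 s.
Converting: 31110 s ÷ 3600 s/hour = 8.642 hours.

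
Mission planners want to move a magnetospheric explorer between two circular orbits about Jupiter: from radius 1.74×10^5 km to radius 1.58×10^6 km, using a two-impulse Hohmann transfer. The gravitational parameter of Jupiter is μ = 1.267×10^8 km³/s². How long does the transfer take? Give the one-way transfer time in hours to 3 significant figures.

t = 63.7 hours

Semi-major axis of the transfer orbit: a_t = (1.740×10^5 + 1.580×10^6)/2 = 8.770×10^5 km.
Half the transfer-orbit period gives t = π√(a_t³/μ) = 2.292×10^5 s.
Converting: 2.292×10^5 s ÷ 3600 s/hour = 63.7 hours.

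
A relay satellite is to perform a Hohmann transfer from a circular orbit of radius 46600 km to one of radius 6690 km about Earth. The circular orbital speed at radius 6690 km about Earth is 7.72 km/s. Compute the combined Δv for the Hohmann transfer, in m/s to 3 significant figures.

Δv = 3950 m/s

From the circular-orbit relation v² = μ/r at r = 6690 km: μ = v²r = (7.72)² × 6690 = 3.98713×10^5 km³/s².
Semi-major axis of the transfer orbit: a_t = (46600 + 6690)/2 = 26645 km.
At r₁ the circular-orbit speed is v₁ = √(μ/r₁) = 2.9251 km/s.
On the transfer ellipse at r₁, vis-viva equation gives v_a = √[μ(2/r₁ − 1/a_t)] = 1.4657 km/s.
First burn Δv₁ = |v_a − v₁| = 1.4594 km/s.
At r₂, v₂ = √(μ/r₂) = 7.72000 km/s.
Transfer-orbit speed at r₂: v_p = √[μ(2/r₂ − 1/a_t)] = 10.2095 km/s.
Second burn Δv₂ = |v₂ − v_p| = 2.4895 km/s.
Δv = Δv₁ + Δv₂ = 1.4594 + 2.4895 = 3.949 km/s.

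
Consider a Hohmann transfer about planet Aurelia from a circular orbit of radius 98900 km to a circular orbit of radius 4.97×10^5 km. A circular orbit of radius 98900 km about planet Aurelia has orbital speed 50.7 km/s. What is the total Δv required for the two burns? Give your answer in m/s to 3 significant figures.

Δv = 24400 m/s

From the circular-orbit relation v² = μ/r at r = 98900 km: μ = v²r = (50.7)² × 98900 = 2.54221×10^8 km³/s².
Transfer-ellipse semi-major axis a_t = (r₁ + r₂)/2 = (98900 + 4.970×10^5)/2 = 2.9795×10^5 km.
At r₁ the circular-orbit speed is v₁ = √(μ/r₁) = 50.70 km/s.
Transfer-orbit speed at r₁ (vis-viva): v_p = √[μ(2/r₁ − 1/a_t)] = 65.48 km/s.
First burn Δv₁ = |v_p − v₁| = 14.78 km/s.
At r₂, v₂ = √(μ/r₂) = 22.6166 km/s.
Transfer-orbit speed at r₂: v_a = √[μ(2/r₂ − 1/a_t)] = 13.0303 km/s.
Second burn Δv₂ = |v₂ − v_a| = 9.586 km/s.
Total Δv = Δv₁ + Δv₂ = 24.37 km/s.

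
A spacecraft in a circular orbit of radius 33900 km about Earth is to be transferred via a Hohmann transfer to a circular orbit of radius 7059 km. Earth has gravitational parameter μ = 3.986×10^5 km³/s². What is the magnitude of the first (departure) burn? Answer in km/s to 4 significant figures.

Semi-major axis of the transfer orbit: a_t = (33900 + 7059)/2 = 20479.5 km.
On the circular orbit at r = 33900 km, v_c = √(μ/r) = 3.429 km/s.
Transfer-orbit speed at the same r (vis-viva, a = a_t): v_t = √[μ(2/r − 1/a_t)] = 2.013 km/s.
Δv₁ = |v_t − v_c| = |2.013 − 3.429| = 1.416 km/s.

Δv₁ = 1.416 km/s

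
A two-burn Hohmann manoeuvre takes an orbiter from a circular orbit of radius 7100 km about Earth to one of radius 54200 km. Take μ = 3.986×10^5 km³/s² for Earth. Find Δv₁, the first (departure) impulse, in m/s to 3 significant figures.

Δv₁ = 2470 m/s

Transfer-ellipse semi-major axis a_t = (r₁ + r₂)/2 = (7100 + 54200)/2 = 30650 km.
On the circular orbit at r = 7100 km, v_c = √(μ/r) = 7.493 km/s.
Transfer-orbit speed at the same r (vis-viva, a = a_t): v_t = √[μ(2/r − 1/a_t)] = 9.964 km/s.
Δv₁ = |v_t − v_c| = |9.964 − 7.493| = 2.471 km/s.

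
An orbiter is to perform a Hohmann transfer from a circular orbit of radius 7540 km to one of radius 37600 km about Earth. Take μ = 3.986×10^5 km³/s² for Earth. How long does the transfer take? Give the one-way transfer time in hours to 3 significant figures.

t = 4.69 hours

The Hohmann ellipse has a_t = (r₁ + r₂)/2 = 22570 km.
By Kepler's third law the transfer-orbit period is T = 2π√(a_t³/μ), so t = T/2 = 16870 s.
Converting: 16870 s ÷ 3600 s/hour = 4.69 hours.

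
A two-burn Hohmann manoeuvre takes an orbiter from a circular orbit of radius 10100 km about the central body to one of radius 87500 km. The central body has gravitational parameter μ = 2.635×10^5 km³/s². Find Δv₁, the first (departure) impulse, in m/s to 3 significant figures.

Δv₁ = 1730 m/s

Semi-major axis of the transfer orbit: a_t = (10100 + 87500)/2 = 48800 km.
Circular speed at r = 10100 km: v_c = √(μ/r) = 5.1077 km/s.
Transfer-orbit speed at the same r (vis-viva, a = a_t): v_t = √[μ(2/r − 1/a_t)] = 6.8395 km/s.
Δv₁ = |v_t − v_c| = |6.8395 − 5.1077| = 1.732 km/s.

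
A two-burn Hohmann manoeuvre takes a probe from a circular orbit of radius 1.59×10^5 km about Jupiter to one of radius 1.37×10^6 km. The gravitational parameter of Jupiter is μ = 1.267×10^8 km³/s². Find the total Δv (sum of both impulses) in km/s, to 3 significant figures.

Transfer-ellipse semi-major axis a_t = (r₁ + r₂)/2 = (1.590×10^5 + 1.370×10^6)/2 = 7.645×10^5 km.
At r₁ the circular-orbit speed is v₁ = √(μ/r₁) = 28.23 km/s.
On the transfer ellipse at r₁, vis-viva equation gives v_p = √[μ(2/r₁ − 1/a_t)] = 37.79 km/s.
First burn Δv₁ = |v_p − v₁| = 9.560 km/s.
Circular speed at r₂: v₂ = √(μ/r₂) = 9.617 km/s.
Transfer-orbit speed at r₂: v_a = √[μ(2/r₂ − 1/a_t)] = 4.386 km/s.
Second burn Δv₂ = |v₂ − v_a| = 5.231 km/s.
Total Δv = Δv₁ + Δv₂ = 14.79 km/s.

Δv = 14.8 km/s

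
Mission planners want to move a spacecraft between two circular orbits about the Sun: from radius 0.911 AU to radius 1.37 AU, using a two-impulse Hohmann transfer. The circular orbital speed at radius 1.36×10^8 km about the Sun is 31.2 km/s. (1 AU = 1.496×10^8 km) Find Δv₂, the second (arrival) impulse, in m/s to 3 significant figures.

From the circular-orbit relation v² = μ/r at r = 1.36×10^8 km: μ = v²r = (31.2)² × 1.36×10^8 = 1.32388×10^11 km³/s².
In km: r₁ = 0.911 × 1.496×10^8 = 1.362856×10^8 km; r₂ = 1.37 × 1.496×10^8 = 2.04952×10^8 km.
Transfer-ellipse semi-major axis a_t = (r₁ + r₂)/2 = (1.362856×10^8 + 2.04952×10^8)/2 = 1.706188×10^8 km.
On the circular orbit at r = 2.04952×10^8 km, v_c = √(μ/r) = 25.4155 km/s.
Vis-viva on the transfer ellipse at r = 2.04952×10^8 km gives v_t = √[μ(2/r − 1/a_t)] = 22.7148 km/s.
Δv₂ = |v_t − v_c| = |22.7148 − 25.4155| = 2.701 km/s.

Δv₂ = 2700 m/s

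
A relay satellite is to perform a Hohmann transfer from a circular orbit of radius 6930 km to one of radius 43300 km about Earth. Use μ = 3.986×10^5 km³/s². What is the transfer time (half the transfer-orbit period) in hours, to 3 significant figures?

t = 5.50 hours

The Hohmann ellipse has a_t = (r₁ + r₂)/2 = 25115 km.
Half the transfer-orbit period gives t = π√(a_t³/μ) = 19810 s.
Converting: 19810 s ÷ 3600 s/hour = 5.50 hours.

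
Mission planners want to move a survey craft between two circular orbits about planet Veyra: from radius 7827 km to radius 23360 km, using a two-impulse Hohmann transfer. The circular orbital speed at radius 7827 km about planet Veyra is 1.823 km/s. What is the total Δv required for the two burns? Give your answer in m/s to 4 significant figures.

From the circular-orbit relation v² = μ/r at r = 7827 km: μ = v²r = (1.823)² × 7827 = 26011.7 km³/s².
Transfer-ellipse semi-major axis a_t = (r₁ + r₂)/2 = (7827 + 23360)/2 = 15593.5 km.
Circular speed at r₁: v₁ = √(μ/r₁) = √(26011.7/7827) = 1.8230 km/s.
Transfer-orbit speed at r₁ (v² = μ(2/r − 1/a)): v_p = √[μ(2/r₁ − 1/a_t)] = 2.2313 km/s.
First burn Δv₁ = |v_p − v₁| = 0.4083 km/s.
At r₂, v₂ = √(μ/r₂) = 1.0552 km/s.
Transfer-orbit speed at r₂: v_a = √[μ(2/r₂ − 1/a_t)] = 0.74761 km/s.
Second burn Δv₂ = |v₂ − v_a| = 0.3076 km/s.
Total Δv = Δv₁ + Δv₂ = 0.7159 km/s.

Δv = 715.9 m/s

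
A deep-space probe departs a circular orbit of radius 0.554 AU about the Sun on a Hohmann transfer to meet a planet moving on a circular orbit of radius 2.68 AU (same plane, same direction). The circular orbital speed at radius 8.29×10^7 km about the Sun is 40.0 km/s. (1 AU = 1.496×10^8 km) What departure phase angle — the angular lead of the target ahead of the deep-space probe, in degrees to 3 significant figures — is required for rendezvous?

φ = 95.6°

From the circular-orbit relation v² = μ/r at r = 8.29×10^7 km: μ = v²r = (40.0)² × 8.29×10^7 = 1.32640×10^11 km³/s².
In km: r₁ = 0.554 × 1.496×10^8 = 8.28784×10^7 km; r₂ = 2.68 × 1.496×10^8 = 4.00928×10^8 km.
The Hohmann ellipse has a_t = (r₁ + r₂)/2 = 2.419032×10^8 km.
Transfer time t = π√(a_t³/μ) = 3.2455×10^7 s.
Target angular speed ω₂ = √(μ/r₂³) = 4.5367×10^-8 rad/s.
Angle swept by the target during transfer: ω₂·t = 1.4724 rad = 84.36°.
The deep-space probe traverses 180° on the transfer ellipse, so the target must lead by 180° − 84.36° = 95.6°.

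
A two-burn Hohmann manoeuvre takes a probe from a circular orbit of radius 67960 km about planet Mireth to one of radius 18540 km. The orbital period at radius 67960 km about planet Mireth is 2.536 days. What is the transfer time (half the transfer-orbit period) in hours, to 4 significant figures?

t = 15.45 hours

From Kepler's third law T² = 4π²r³/μ at r = 67960 km, T = 2.536 days = 2.536 × 86400 s = 2.191104×10^5 s: μ = 4π²r³/T² = 2.58103×10^5 km³/s².
Semi-major axis of the transfer orbit: a_t = (67960 + 18540)/2 = 43250 km.
Transfer time t = π√(a_t³/μ) = π√((43250)³ / 2.58103×10^5) = 55620 s.
Converting: 55620 s ÷ 3600 s/hour = 15.45 hours.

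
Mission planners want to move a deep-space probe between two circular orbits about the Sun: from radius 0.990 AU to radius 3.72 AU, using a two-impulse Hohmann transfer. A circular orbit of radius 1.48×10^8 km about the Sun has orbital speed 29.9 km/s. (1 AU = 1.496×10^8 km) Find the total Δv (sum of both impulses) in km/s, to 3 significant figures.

Δv = 13.1 km/s

From the circular-orbit relation v² = μ/r at r = 1.48×10^8 km: μ = v²r = (29.9)² × 1.48×10^8 = 1.32313×10^11 km³/s².
In km: r₁ = 0.990 × 1.496×10^8 = 1.48104×10^8 km; r₂ = 3.72 × 1.496×10^8 = 5.56512×10^8 km.
Semi-major axis of the transfer orbit: a_t = (1.48104×10^8 + 5.56512×10^8)/2 = 3.52308×10^8 km.
At r₁ the circular-orbit speed is v₁ = √(μ/r₁) = 29.890 km/s.
Transfer-orbit speed at r₁ (vis-viva): v_p = √[μ(2/r₁ − 1/a_t)] = 37.566 km/s.
First burn Δv₁ = |v_p − v₁| = 7.676 km/s.
At r₂, v₂ = √(μ/r₂) = 15.419 km/s.
Transfer-orbit speed at r₂: v_a = √[μ(2/r₂ − 1/a_t)] = 9.9974 km/s.
Second burn Δv₂ = |v₂ − v_a| = 5.422 km/s.
Total Δv = Δv₁ + Δv₂ = 13.10 km/s.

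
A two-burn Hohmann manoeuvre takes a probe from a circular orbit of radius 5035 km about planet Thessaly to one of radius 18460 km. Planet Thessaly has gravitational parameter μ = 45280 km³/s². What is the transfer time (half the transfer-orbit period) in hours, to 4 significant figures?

t = 5.222 hours

The Hohmann ellipse has a_t = (r₁ + r₂)/2 = 11747.5 km.
Transfer time t = π√(a_t³/μ) = π√((11747.5)³ / 45280) = 18800 s.
Converting: 18800 s ÷ 3600 s/hour = 5.222 hours.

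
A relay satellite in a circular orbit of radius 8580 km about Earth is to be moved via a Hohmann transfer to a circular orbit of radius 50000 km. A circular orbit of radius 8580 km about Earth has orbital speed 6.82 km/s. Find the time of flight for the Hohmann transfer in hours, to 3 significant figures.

t = 6.92 hours

From the circular-orbit relation v² = μ/r at r = 8580 km: μ = v²r = (6.82)² × 8580 = 3.99076×10^5 km³/s².
The Hohmann ellipse has a_t = (r₁ + r₂)/2 = 29290 km.
Transfer time t = π√(a_t³/μ) = π√((29290)³ / 3.99076×10^5) = 24929 s.
Converting: 24929 s ÷ 3600 s/hour = 6.92 hours.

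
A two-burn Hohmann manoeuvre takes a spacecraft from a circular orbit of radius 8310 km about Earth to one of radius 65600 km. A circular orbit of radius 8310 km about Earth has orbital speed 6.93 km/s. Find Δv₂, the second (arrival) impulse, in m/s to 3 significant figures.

From the circular-orbit relation v² = μ/r at r = 8310 km: μ = v²r = (6.93)² × 8310 = 3.99087×10^5 km³/s².
Semi-major axis of the transfer orbit: a_t = (8310 + 65600)/2 = 36955 km.
Circular speed at r = 65600 km: v_c = √(μ/r) = 2.467 km/s.
Transfer-orbit speed at the same r (vis-viva, a = a_t): v_t = √[μ(2/r − 1/a_t)] = 1.170 km/s.
Δv₂ = |v_t − v_c| = |1.170 − 2.467| = 1.297 km/s.

Δv₂ = 1300 m/s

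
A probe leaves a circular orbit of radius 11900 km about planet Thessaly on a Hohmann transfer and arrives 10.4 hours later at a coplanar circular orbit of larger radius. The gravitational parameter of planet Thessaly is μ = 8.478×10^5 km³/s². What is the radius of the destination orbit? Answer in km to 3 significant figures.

r₂ = 86900 km

Transfer time t = 10.4 hours = 37440 s, and t = π√(a_t³/μ).
So a_t = (μ t²/π²)^(1/3) = (8.478×10^5 × (37440)² / π²)^(1/3) = 49380 km.
Since a_t = (r₁ + r₂)/2, r₂ = 2a_t − r₁ = 2×49380 − 11900 = 86860 km.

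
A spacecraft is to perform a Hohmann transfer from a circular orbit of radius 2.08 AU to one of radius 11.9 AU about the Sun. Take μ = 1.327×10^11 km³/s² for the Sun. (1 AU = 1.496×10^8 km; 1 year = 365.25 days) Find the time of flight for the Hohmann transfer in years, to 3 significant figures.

In km: r₁ = 2.08 × 1.496×10^8 = 3.11168×10^8 km; r₂ = 11.9 × 1.496×10^8 = 1.78024×10^9 km.
The Hohmann ellipse has a_t = (r₁ + r₂)/2 = 1.045704×10^9 km.
Half the transfer-orbit period gives t = π√(a_t³/μ) = 2.916×10^8 s.
Converting: 2.916×10^8 s ÷ 3.15576×10^7 s/year (365.25 × 86400) = 9.24 years.

t = 9.24 years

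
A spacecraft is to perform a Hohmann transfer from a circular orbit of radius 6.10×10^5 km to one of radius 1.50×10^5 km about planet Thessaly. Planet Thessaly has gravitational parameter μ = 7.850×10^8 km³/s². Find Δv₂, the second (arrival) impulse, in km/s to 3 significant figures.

Δv₂ = 19.3 km/s

The Hohmann ellipse has a_t = (r₁ + r₂)/2 = 3.800×10^5 km.
On the circular orbit at r = 1.500×10^5 km, v_c = √(μ/r) = 72.342 km/s.
Transfer-orbit speed at the same r (vis-viva, a = a_t): v_t = √[μ(2/r − 1/a_t)] = 91.656 km/s.
Δv₂ = |v_t − v_c| = |91.656 − 72.342| = 19.31 km/s.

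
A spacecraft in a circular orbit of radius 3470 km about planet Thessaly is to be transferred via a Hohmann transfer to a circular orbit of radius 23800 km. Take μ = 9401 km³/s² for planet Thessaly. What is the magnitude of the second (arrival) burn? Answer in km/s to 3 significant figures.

The Hohmann ellipse has a_t = (r₁ + r₂)/2 = 13635 km.
On the circular orbit at r = 23800 km, v_c = √(μ/r) = 0.6285 km/s.
Transfer-orbit speed at the same r (vis-viva, a = a_t): v_t = √[μ(2/r − 1/a_t)] = 0.3171 km/s.
Δv₂ = |v_t − v_c| = |0.3171 − 0.6285| = 0.3114 km/s.

Δv₂ = 0.311 km/s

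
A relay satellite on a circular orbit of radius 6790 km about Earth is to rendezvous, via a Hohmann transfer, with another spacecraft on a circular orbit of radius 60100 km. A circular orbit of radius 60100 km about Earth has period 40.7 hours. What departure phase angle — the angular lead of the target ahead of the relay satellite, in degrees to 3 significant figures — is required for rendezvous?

φ = 105°

From Kepler's third law T² = 4π²r³/μ at r = 60100 km, T = 40.7 hours = 40.7 × 3600 s = 1.4652×10^5 s: μ = 4π²r³/T² = 3.99199×10^5 km³/s².
Semi-major axis of the transfer orbit: a_t = (6790 + 60100)/2 = 33445 km.
Transfer time t = π√(a_t³/μ) = 30412.5 s.
Target angular speed ω₂ = √(μ/r₂³) = 4.28828×10^-5 rad/s.
Angle swept by the target during transfer: ω₂·t = 1.30417 rad = 74.72°.
Arrival is 180° from departure on the ellipse, so φ = 180° − 74.72° = 105°.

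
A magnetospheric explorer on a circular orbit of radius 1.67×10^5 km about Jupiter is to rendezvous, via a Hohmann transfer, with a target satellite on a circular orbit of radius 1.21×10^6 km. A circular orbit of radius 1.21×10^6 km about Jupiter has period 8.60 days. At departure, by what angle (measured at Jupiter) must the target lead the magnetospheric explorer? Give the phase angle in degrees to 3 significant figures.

From Kepler's third law T² = 4π²r³/μ at r = 1.21×10^6 km, T = 8.60 days = 8.60 × 86400 s = 7.4304×10^5 s: μ = 4π²r³/T² = 1.26675×10^8 km³/s².
Semi-major axis of the transfer orbit: a_t = (1.670×10^5 + 1.210×10^6)/2 = 6.885×10^5 km.
The half-period of the transfer ellipse is t = π√(a_t³/μ) = 1.5946×10^5 s.
The target's mean motion on its circular orbit is ω₂ = √(μ/r₂³) = 8.4561×10^-6 rad/s.
Angle swept by the target during transfer: ω₂·t = 1.3484 rad = 77.26°.
Arrival is 180° from departure on the ellipse, so φ = 180° − 77.26° = 103°.

φ = 103°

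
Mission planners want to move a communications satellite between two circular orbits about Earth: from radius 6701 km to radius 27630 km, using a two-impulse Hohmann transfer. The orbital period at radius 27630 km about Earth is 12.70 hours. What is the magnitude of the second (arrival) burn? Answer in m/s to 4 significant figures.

From Kepler's third law T² = 4π²r³/μ at r = 27630 km, T = 12.70 hours = 12.70 × 3600 s = 45720 s: μ = 4π²r³/T² = 3.98373×10^5 km³/s².
The Hohmann ellipse has a_t = (r₁ + r₂)/2 = 17165.5 km.
On the circular orbit at r = 27630 km, v_c = √(μ/r) = 3.797 km/s.
Transfer-orbit speed at the same r (vis-viva, a = a_t): v_t = √[μ(2/r − 1/a_t)] = 2.372 km/s.
Δv₂ = |v_t − v_c| = |2.372 − 3.797| = 1.425 km/s.

Δv₂ = 1425 m/s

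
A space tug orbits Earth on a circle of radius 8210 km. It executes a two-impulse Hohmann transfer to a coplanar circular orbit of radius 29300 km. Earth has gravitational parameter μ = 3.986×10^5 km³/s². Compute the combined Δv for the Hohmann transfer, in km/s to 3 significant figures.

Transfer-ellipse semi-major axis a_t = (r₁ + r₂)/2 = (8210 + 29300)/2 = 18755 km.
At r₁ the circular-orbit speed is v₁ = √(μ/r₁) = 6.968 km/s.
Transfer-orbit speed at r₁ (vis-viva equation): v_p = √[μ(2/r₁ − 1/a_t)] = 8.709 km/s.
First burn Δv₁ = |v_p − v₁| = 1.741 km/s.
At r₂, v₂ = √(μ/r₂) = 3.688 km/s.
Transfer-orbit speed at r₂: v_a = √[μ(2/r₂ − 1/a_t)] = 2.440 km/s.
Second burn Δv₂ = |v₂ − v_a| = 1.248 km/s.
Total Δv = Δv₁ + Δv₂ = 2.989 km/s.

Δv = 2.99 km/s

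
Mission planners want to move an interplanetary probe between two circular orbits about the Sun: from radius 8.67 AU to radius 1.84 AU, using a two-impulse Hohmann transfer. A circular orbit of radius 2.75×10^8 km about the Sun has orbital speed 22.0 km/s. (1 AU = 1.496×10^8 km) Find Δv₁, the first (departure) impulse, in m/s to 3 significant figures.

Δv₁ = 4140 m/s

From the circular-orbit relation v² = μ/r at r = 2.75×10^8 km: μ = v²r = (22.0)² × 2.75×10^8 = 1.33100×10^11 km³/s².
In km: r₁ = 8.67 × 1.496×10^8 = 1.297032×10^9 km; r₂ = 1.84 × 1.496×10^8 = 2.75264×10^8 km.
The Hohmann ellipse has a_t = (r₁ + r₂)/2 = 7.86148×10^8 km.
Circular speed at r = 1.297032×10^9 km: v_c = √(μ/r) = 10.13 km/s.
Transfer-orbit speed at the same r (vis-viva, a = a_t): v_t = √[μ(2/r − 1/a_t)] = 5.994 km/s.
Δv₁ = |v_t − v_c| = |5.994 − 10.13| = 4.136 km/s.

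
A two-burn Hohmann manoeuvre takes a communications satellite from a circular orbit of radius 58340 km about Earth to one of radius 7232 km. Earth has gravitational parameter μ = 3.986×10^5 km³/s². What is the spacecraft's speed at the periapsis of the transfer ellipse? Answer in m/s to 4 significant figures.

v = 9903 m/s

Transfer-ellipse semi-major axis a_t = (r₁ + r₂)/2 = (58340 + 7232)/2 = 32786 km.
The periapsis of the transfer ellipse is at r = 7232 km.
From the vis-viva equation, v = √[μ(2/r − 1/a_t)] = 9.903 km/s.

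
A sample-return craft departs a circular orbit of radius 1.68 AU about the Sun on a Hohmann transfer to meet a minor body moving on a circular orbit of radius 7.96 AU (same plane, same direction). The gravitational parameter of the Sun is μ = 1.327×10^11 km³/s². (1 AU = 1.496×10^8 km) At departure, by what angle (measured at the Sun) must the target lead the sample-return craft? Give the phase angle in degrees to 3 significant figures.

In km: r₁ = 1.68 × 1.496×10^8 = 2.51328×10^8 km; r₂ = 7.96 × 1.496×10^8 = 1.190816×10^9 km.
The Hohmann ellipse has a_t = (r₁ + r₂)/2 = 7.21072×10^8 km.
The half-period of the transfer ellipse is t = π√(a_t³/μ) = 1.669869×10^8 s.
The target's mean motion on its circular orbit is ω₂ = √(μ/r₂³) = 8.864790×10^-9 rad/s.
Angle swept by the target during transfer: ω₂·t = 1.480304 rad = 84.82°.
Arrival is 180° from departure on the ellipse, so φ = 180° − 84.82° = 95.2°.

φ = 95.2°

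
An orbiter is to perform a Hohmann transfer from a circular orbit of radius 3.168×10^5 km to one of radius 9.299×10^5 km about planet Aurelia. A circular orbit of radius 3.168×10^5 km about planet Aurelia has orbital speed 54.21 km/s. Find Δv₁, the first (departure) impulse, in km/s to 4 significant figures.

From the circular-orbit relation v² = μ/r at r = 3.168×10^5 km: μ = v²r = (54.21)² × 3.168×10^5 = 9.30988×10^8 km³/s².
The Hohmann ellipse has a_t = (r₁ + r₂)/2 = 6.2335×10^5 km.
On the circular orbit at r = 3.168×10^5 km, v_c = √(μ/r) = 54.21 km/s.
Vis-viva on the transfer ellipse at r = 3.168×10^5 km gives v_t = √[μ(2/r − 1/a_t)] = 66.21 km/s.
Δv₁ = |v_t − v_c| = |66.21 − 54.21| = 12.00 km/s.

Δv₁ = 12.00 km/s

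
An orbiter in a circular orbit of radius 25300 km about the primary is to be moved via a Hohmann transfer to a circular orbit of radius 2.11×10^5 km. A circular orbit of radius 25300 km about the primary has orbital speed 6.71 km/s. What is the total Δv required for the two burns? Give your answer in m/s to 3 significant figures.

Δv = 3510 m/s

From the circular-orbit relation v² = μ/r at r = 25300 km: μ = v²r = (6.71)² × 25300 = 1.13911×10^6 km³/s².
The Hohmann ellipse has a_t = (r₁ + r₂)/2 = 1.1815×10^5 km.
At r₁ the circular-orbit speed is v₁ = √(μ/r₁) = 6.710 km/s.
Transfer-orbit speed at r₁ (vis-viva): v_p = √[μ(2/r₁ − 1/a_t)] = 8.967 km/s.
First burn Δv₁ = |v_p − v₁| = 2.257 km/s.
At r₂, v₂ = √(μ/r₂) = 2.323 km/s.
Transfer-orbit speed at r₂: v_a = √[μ(2/r₂ − 1/a_t)] = 1.075 km/s.
Second burn Δv₂ = |v₂ − v_a| = 1.248 km/s.
Δv = Δv₁ + Δv₂ = 2.257 + 1.248 = 3.505 km/s.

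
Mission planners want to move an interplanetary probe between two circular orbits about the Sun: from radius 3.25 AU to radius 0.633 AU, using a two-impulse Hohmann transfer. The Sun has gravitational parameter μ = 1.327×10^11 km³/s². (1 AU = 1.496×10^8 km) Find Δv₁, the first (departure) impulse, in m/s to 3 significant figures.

In km: r₁ = 3.25 × 1.496×10^8 = 4.862×10^8 km; r₂ = 0.633 × 1.496×10^8 = 9.46968×10^7 km.
The Hohmann ellipse has a_t = (r₁ + r₂)/2 = 2.904484×10^8 km.
Circular speed at r = 4.862×10^8 km: v_c = √(μ/r) = 16.52 km/s.
Vis-viva on the transfer ellipse at r = 4.862×10^8 km gives v_t = √[μ(2/r − 1/a_t)] = 9.433 km/s.
Δv₁ = |v_t − v_c| = |9.433 − 16.52| = 7.087 km/s.

Δv₁ = 7090 m/s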